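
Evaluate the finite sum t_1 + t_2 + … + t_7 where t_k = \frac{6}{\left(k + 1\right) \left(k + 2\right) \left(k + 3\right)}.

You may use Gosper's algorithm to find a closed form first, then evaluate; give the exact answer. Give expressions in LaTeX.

Step 1: r(k) = (k + 1)/(k + 4).
Normal form (A,B,C) = (k + 1, k + 4, 1).
Solve (k + 1)·f(k+1) − (k + 3)·f(k) = 1.
From deg A=1, deg B=1, deg C=0: d=2.
Solving with deg f ≤ 2: f(k) = k*(k + 3)/4.
Then R = B(k−1)f/C = k*(k + 3)**2/4, so s_k = R(k)·t_k = 3*k*(k + 3)/(2*(k + 1)*(k + 2)).
Verify: 6/(k**3 + 6*k**2 + 11*k + 6) matches t_k.
Σ_(k=1)^(7) t_k = s_(8) − s_(1) = 22/15 − (1) = 7/15.

Σ = 7/15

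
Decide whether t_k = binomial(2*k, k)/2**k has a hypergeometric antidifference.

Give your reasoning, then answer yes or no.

No — negative degree bound, so no certificate f.

Compute t_(k+1)/t_k: get (2*k + 1)/(k + 1).
Take A(k)=2*k + 1, B(k)=k + 1, C(k)=1.
Need (2*k + 1)·f(k+1) − (k)·f(k) = 1.
From deg A=1, deg B=1, deg C=0: d=-1.
deg f ≤ -1 is impossible — no certificate.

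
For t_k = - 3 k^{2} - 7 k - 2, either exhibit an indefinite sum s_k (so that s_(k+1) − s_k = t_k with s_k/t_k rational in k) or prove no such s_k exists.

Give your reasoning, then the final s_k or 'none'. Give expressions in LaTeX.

s_k = k \left(- k^{2} - 2 k + 1\right)

Ratio r(k) = (3*k**2 + 13*k + 12)/(3*k**2 + 7*k + 2).
Take A(k)=1, B(k)=1, C(k)=k**2 + 7*k/3 + 2/3.
Solve (1)·f(k+1) − (1)·f(k) = k**2 + 7*k/3 + 2/3.
d = 3 from the (0,0,2) case.
Solving with deg f ≤ 3: f(k) = k*(k**2 + 2*k - 1)/3.
Certificate R = B(k−1)f/C = k*(k**2 + 2*k - 1)/((k + 2)*(3*k + 1)) gives s_k = k*(-k**2 - 2*k + 1).
Verify: -3*k**2 - 7*k - 2 matches t_k.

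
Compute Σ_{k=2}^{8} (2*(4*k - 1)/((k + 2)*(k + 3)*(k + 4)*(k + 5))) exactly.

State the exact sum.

Σ = 35/572

Step 1: r(k) = (k + 2)*(4*k + 3)/((k + 6)*(4*k - 1)).
A = k + 2, B = k + 6, C = k - 1/4.
Set up (k + 2)·f(k+1) − (k + 5)·f(k) − (k - 1/4) = 0.
Bound: deg f ≤ 3.
Solving with deg f ≤ 3: f(k) = k*(k - 2)*(k + 11)/96.
R(k) = B(k−1)·f(k)/C(k) = k*(k - 2)*(k + 5)*(k + 11)/(24*(4*k - 1)); s_k = R·t_k = k*(k**2 + 9*k - 22)/(12*(k + 2)*(k + 3)*(k + 4)).
Δs = 2*(4*k - 1)/(k**4 + 14*k**3 + 71*k**2 + 154*k + 120), as required.
Sum = s_(9) − s_(2); s_(9) = 35/572, s_(2) = 0 ⇒ 35/572.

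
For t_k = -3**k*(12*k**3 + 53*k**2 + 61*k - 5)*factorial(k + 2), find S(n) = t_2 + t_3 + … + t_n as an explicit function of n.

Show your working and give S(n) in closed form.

The ratio is 3*(12*k**4 + 125*k**3 + 470*k**2 + 730*k + 363)/(12*k**3 + 53*k**2 + 61*k - 5).
Normal form (A,B,C) = (3*k + 9, 1, k**3 + 53*k**2/12 + 61*k/12 - 5/12).
Need (3*k + 9)·f(k+1) − (1)·f(k) = k**3 + 53*k**2/12 + 61*k/12 - 5/12.
From deg A=1, deg B=0, deg C=3: d=2.
Match coefficients ⇒ f(k) = (4*k**2 - k - 4)/12.
R(k) = B(k−1)·f(k)/C(k) = (4*k**2 - k - 4)/(12*k**3 + 53*k**2 + 61*k - 5); s_k = R·t_k = 3**k*(-4*k**2 + k + 4)*factorial(k + 2).
Verify: -3**k*(12*k**3 + 53*k**2 + 61*k - 5)*factorial(k + 2) matches t_k.
Evaluate: s_(n+1) = -3**(n + 1)*(4*n**2 + 7*n - 1)*factorial(n + 3); subtract s_(2) = -2160 ⇒ S(n) = -12*3**n*n**2*factorial(n + 3) - 21*3**n*n*factorial(n + 3) + 3*3**n*factorial(n + 3) + 2160.

S(n) = -12*3**n*n**2*factorial(n + 3) - 21*3**n*n*factorial(n + 3) + 3*3**n*factorial(n + 3) + 2160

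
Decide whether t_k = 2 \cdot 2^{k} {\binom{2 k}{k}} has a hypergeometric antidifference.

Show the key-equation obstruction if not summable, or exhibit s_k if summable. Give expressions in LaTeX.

No. Not Gosper-summable.

t_(k+1)/t_k = 4*(2*k + 1)/(k + 1).
Normal form (A,B,C) = (8*k + 4, k + 1, 1).
Need (8*k + 4)·f(k+1) − (k)·f(k) = 1.
From deg A=1, deg B=1, deg C=0: d=-1.
Bound -1 < 0, so the key equation has no polynomial solution.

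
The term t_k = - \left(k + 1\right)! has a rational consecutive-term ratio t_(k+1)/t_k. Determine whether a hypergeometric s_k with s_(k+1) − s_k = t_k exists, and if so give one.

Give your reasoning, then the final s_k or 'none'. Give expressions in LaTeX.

none (Gosper's algorithm certifies no s_k)

r(k) = k + 2 after simplifying.
A = k + 2, B = 1, C = 1.
Solve (k + 2)·f(k+1) − (1)·f(k) = 1.
d = -1 from the (1,0,0) case.
Negative degree bound (-1): no f exists, t_k not Gosper-summable.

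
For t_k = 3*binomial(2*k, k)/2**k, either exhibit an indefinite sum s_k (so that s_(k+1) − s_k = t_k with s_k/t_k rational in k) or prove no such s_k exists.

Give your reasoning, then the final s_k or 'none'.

The ratio is (2*k + 1)/(k + 1).
Factor: A=2*k + 1; B=k + 1; C=1.
f must satisfy (2*k + 1)·f(k+1) − (k)·f(k) = 1.
Degrees (1,1,0) ⇒ d ≤ -1.
Bound -1 < 0, so the key equation has no polynomial solution.

not Gosper-summable; s_k does not exist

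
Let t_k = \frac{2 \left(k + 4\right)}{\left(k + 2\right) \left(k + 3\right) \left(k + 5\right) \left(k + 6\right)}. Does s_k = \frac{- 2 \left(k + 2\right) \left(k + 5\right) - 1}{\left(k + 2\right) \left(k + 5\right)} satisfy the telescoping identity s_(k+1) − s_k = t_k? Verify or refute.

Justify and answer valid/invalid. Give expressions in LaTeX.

valid (s_(k+1) − s_k reduces to t_k)

s_(k+1) = (-2*(k + 3)*(k + 6) - 1)/((k + 3)*(k + 6))
s_(k+1) − s_k = 2*(k + 4)/(k**4 + 16*k**3 + 91*k**2 + 216*k + 180)
(s_(k+1) − s_k) − t_k = 0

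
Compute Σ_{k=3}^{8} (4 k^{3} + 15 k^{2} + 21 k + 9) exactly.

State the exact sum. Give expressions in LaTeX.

The ratio is (4*k**3 + 27*k**2 + 63*k + 49)/(4*k**3 + 15*k**2 + 21*k + 9).
Take A(k)=1, B(k)=1, C(k)=k**3 + 15*k**2/4 + 21*k/4 + 9/4.
Set up (1)·f(k+1) − (1)·f(k) − (k**3 + 15*k**2/4 + 21*k/4 + 9/4) = 0.
deg f ≤ 4 (via 0,0,3).
Coefficient equations give f(k) = k*(k**3 + 3*k**2 + 4*k + 1)/4.
So s_k = (B(k−1)f/C)·t_k = (k*(k**3 + 3*k**2 + 4*k + 1)/((4*k + 3)*(k**2 + 3*k + 3)))·t_k = k*(k**3 + 3*k**2 + 4*k + 1).
Δs = 4*k**3 + 15*k**2 + 21*k + 9, as required.
Evaluate s at k=9 and k=3: 9081 and 201; difference 8880.

Σ = 8880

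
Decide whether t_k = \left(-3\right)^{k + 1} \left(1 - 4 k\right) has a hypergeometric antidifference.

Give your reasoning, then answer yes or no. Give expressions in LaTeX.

Yes. s_k = \left(-3\right)^{k + 1} \left(k - 1\right).

r(k) = 3*(-4*k - 3)/(4*k - 1) after simplifying.
Gosper form: A/B · C(k+1)/C(k) with A=-3, B=1, C=k - 1/4.
Set up (-3)·f(k+1) − (1)·f(k) − (k - 1/4) = 0.
deg f ≤ 1 (via 0,0,1).
A polynomial solution: f(k) = -(k - 1)/4.
Certificate R = B(k−1)f/C = -(k - 1)/(4*k - 1) gives s_k = (-3)**(k + 1)*(k - 1).
Δs = (-3)**(k + 1)*(1 - 4*k), as required.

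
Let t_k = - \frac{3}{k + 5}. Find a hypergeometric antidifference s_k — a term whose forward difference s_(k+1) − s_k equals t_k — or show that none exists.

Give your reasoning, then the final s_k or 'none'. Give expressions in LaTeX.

Step 1: r(k) = (k + 5)/(k + 6).
A = k + 5, B = k + 6, C = 1.
Key eq: (k + 5)·f(k+1) = (k + 5)·f(k) + (1).
From deg A=1, deg B=1, deg C=0: d=0.
Put f(k) = c0: A·f(k+1) − B(k−1)·f(k) − C = -1; need -1 = 0 — inconsistent ⇒ no f, not summable.

no hypergeometric antidifference exists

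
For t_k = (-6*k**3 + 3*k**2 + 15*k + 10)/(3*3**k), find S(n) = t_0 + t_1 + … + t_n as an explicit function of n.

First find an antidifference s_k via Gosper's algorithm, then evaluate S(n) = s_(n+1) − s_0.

Step 1: r(k) = (6*k**3 + 15*k**2 - 3*k - 22)/(3*(6*k**3 - 3*k**2 - 15*k - 10)).
Take A(k)=1/3, B(k)=1, C(k)=k**3 - k**2/2 - 5*k/2 - 5/3.
f must satisfy (1/3)·f(k+1) − (1)·f(k) = k**3 - k**2/2 - 5*k/2 - 5/3.
deg f ≤ 3 (via 0,0,3).
Coefficient equations give f(k) = -(3*k**3 + 3*k**2 - 2)/2.
So s_k = (B(k−1)f/C)·t_k = (-3*(3*k**3 + 3*k**2 - 2)/(6*k**3 - 3*k**2 - 15*k - 10))·t_k = (3*k**3 + 3*k**2 - 2)/3**k.
Verify: (-6*k**3 + 3*k**2 + 15*k + 10)/(3*3**k) matches t_k.
s_(n+1) = 3**(-n - 1)*(3*n**3 + 12*n**2 + 15*n + 4) and s_(0) = -2, so S(n) = (6*3**n + 3*n**3 + 12*n**2 + 15*n + 4)/(3*3**n).

S(n) = (6*3**n + 3*n**3 + 12*n**2 + 15*n + 4)/(3*3**n)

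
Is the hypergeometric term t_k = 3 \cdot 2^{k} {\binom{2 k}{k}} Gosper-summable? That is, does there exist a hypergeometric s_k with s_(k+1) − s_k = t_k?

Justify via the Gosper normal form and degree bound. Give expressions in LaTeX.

No — negative degree bound, so no certificate f.

The ratio is 4*(2*k + 1)/(k + 1).
Normal form (A,B,C) = (8*k + 4, k + 1, 1).
f must satisfy (8*k + 4)·f(k+1) − (k)·f(k) = 1.
From deg A=1, deg B=1, deg C=0: d=-1.
deg f ≤ -1 is impossible — no certificate.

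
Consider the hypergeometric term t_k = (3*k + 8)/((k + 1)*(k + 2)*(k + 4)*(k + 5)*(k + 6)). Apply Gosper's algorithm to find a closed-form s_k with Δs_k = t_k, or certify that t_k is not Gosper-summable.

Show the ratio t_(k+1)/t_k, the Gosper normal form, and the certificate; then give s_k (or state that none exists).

r(k) = (k + 1)*(k + 4)*(3*k + 11)/((k + 3)*(k + 7)*(3*k + 8)) after simplifying.
Take A(k)=k + 1, B(k)=k + 7, C(k)=k**2 + 17*k/3 + 8.
f must satisfy (k + 1)·f(k+1) − (k + 6)·f(k) = k**2 + 17*k/3 + 8.
deg f ≤ 5 (via 1,1,2).
Solving with deg f ≤ 5: f(k) = k*(k + 2)*(k + 3)*(k**2 + 10*k + 29)/60.
So s_k = (B(k−1)f/C)·t_k = (k*(k + 2)*(k + 6)*(k**2 + 10*k + 29)/(20*(3*k + 8)))·t_k = k*(k**2 + 10*k + 29)/(20*(k**3 + 10*k**2 + 29*k + 20)).
Verify: (3*k + 8)/(k**5 + 18*k**4 + 121*k**3 + 372*k**2 + 508*k + 240) matches t_k.

s_k = k*(k**2 + 10*k + 29)/(20*(k**3 + 10*k**2 + 29*k + 20))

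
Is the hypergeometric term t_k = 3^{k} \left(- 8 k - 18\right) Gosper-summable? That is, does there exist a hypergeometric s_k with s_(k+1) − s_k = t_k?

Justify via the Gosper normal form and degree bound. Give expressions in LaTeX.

r(k) = 3*(4*k + 13)/(4*k + 9) after simplifying.
Gosper form: A/B · C(k+1)/C(k) with A=3, B=1, C=k + 9/4.
Need (3)·f(k+1) − (1)·f(k) = k + 9/4.
deg f ≤ 1 (via 0,0,1).
Solve for f: f(k) = (4*k + 3)/8 (degree 1 ≤ 1).
Then R = B(k−1)f/C = (4*k + 3)/(2*(4*k + 9)), so s_k = R(k)·t_k = 3**k*(-4*k - 3).
s_(k+1) − s_k = 3**k*(-8*k - 18) = t_k.

Yes. s_k = 3^{k} \left(- 4 k - 3\right).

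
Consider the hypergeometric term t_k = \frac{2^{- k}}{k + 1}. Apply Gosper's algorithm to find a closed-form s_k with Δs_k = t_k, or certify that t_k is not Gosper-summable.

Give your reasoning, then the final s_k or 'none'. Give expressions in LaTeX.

The ratio is (k + 1)/(2*(k + 2)).
Normal form (A,B,C) = (k/2 + 1/2, k + 2, 1).
Set up (k/2 + 1/2)·f(k+1) − (k + 1)·f(k) − (1) = 0.
d = -1 from the (1,1,0) case.
Bound -1 < 0, so the key equation has no polynomial solution.

none — t_k is not Gosper-summable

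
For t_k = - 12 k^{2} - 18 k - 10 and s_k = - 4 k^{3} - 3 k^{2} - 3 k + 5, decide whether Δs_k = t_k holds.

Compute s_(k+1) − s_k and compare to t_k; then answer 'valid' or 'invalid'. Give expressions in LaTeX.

valid (s_(k+1) − s_k reduces to t_k)

s_(k+1) = -4*k**3 - 15*k**2 - 21*k - 5
s_(k+1) − s_k = -12*k**2 - 18*k - 10
(s_(k+1) − s_k) − t_k = 0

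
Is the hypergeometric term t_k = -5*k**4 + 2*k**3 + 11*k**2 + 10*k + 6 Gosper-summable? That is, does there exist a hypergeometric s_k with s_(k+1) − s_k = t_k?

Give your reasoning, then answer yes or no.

Yes. s_k = k*(-k**4 + 3*k**3 + k**2 + 3).

Compute t_(k+1)/t_k: get (5*k**4 + 18*k**3 + 13*k**2 - 18*k - 24)/(5*k**4 - 2*k**3 - 11*k**2 - 10*k - 6).
Factor: A=1; B=1; C=k**4 - 2*k**3/5 - 11*k**2/5 - 2*k - 6/5.
Need (1)·f(k+1) − (1)·f(k) = k**4 - 2*k**3/5 - 11*k**2/5 - 2*k - 6/5.
Degrees (0,0,4) ⇒ d ≤ 5.
Solve for f: f(k) = k*(k + 1)*(k**3 - 4*k**2 + 3*k - 3)/5 (degree 5 ≤ 5).
Certificate R = B(k−1)f/C = k*(k**3 - 4*k**2 + 3*k - 3)/(5*k**3 - 7*k**2 - 4*k - 6) gives s_k = k*(-k**4 + 3*k**3 + k**2 + 3).
Check: Δs_k = -5*k**4 + 2*k**3 + 11*k**2 + 10*k + 6. ✓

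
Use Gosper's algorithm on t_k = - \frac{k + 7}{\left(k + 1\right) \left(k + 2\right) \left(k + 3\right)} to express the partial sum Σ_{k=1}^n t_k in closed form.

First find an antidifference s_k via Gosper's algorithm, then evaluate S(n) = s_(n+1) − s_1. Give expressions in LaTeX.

The ratio is (k + 1)*(k + 8)/((k + 4)*(k + 7)).
Factor: A=k + 1; B=k + 4; C=k + 7.
Solve (k + 1)·f(k+1) − (k + 3)·f(k) = k + 7.
d = 2 from the (1,1,1) case.
Solve for f: f(k) = k*(2*k + 5) (degree 2 ≤ 2).
So s_k = (B(k−1)f/C)·t_k = (k*(k + 3)*(2*k + 5)/(k + 7))·t_k = k*(-2*k - 5)/((k + 1)*(k + 2)).
Verify: (-k - 7)/(k**3 + 6*k**2 + 11*k + 6) matches t_k.
Telescope: S(n) = s_(n+1) − s_(1) = (-2*n**2 - 9*n - 7)/(n**2 + 5*n + 6) − (-7/6) = n*(-5*n - 19)/(6*(n**2 + 5*n + 6)).

S(n) = \frac{n \left(- 5 n - 19\right)}{6 \left(n^{2} + 5 n + 6\right)}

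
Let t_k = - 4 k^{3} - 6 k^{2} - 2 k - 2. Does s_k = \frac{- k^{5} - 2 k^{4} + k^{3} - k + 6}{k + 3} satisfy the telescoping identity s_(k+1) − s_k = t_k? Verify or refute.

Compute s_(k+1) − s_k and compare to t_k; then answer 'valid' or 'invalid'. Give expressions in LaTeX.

Invalid: residual \frac{3 \left(k^{4} + 6 k^{3} + 7 k^{2} + 2 k + 3\right)}{k^{2} + 7 k + 12} ≠ 0.

s_(k+1) = (-k - (k + 1)**5 - 2*(k + 1)**4 + (k + 1)**3 + 5)/(k + 4)
s_(k+1) − s_k = (-4*k**5 - 31*k**4 - 74*k**3 - 67*k**2 - 32*k - 15)/(k**2 + 7*k + 12)
(s_(k+1) − s_k) − t_k = 3*(k**4 + 6*k**3 + 7*k**2 + 2*k + 3)/(k**2 + 7*k + 12)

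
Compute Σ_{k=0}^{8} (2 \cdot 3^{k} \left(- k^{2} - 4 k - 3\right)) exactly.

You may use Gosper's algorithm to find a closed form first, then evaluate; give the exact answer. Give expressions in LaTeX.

Σ = -1771470

The ratio is 3*(k**2 + 6*k + 8)/(k**2 + 4*k + 3).
Factor: A=3; B=1; C=k**2 + 4*k + 3.
Set up (3)·f(k+1) − (1)·f(k) − (k**2 + 4*k + 3) = 0.
Bound: deg f ≤ 2.
Match coefficients ⇒ f(k) = k*(k + 1)/2.
Then R = B(k−1)f/C = k/(2*(k + 3)), so s_k = R(k)·t_k = 3**k*k*(-k - 1).
s_(k+1) − s_k = 2*3**k*(-k - 3)*(k + 1) = t_k.
Sum = s_(9) − s_(0); s_(9) = -1771470, s_(0) = 0 ⇒ -1771470.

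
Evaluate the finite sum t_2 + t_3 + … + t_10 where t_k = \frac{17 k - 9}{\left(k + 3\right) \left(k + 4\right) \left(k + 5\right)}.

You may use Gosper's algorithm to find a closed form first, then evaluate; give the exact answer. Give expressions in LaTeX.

Σ = 59/70

The ratio is (k + 3)*(17*k + 8)/((k + 6)*(17*k - 9)).
Take A(k)=k + 3, B(k)=k + 6, C(k)=k - 9/17.
Set up (k + 3)·f(k+1) − (k + 5)·f(k) − (k - 9/17) = 0.
deg f ≤ 2 (via 1,1,1).
Match coefficients ⇒ f(k) = k*(7*k - 19)/68.
R(k) = B(k−1)·f(k)/C(k) = k*(k + 5)*(7*k - 19)/(4*(17*k - 9)); s_k = R·t_k = k*(7*k - 19)/(4*(k + 3)*(k + 4)).
Δs = (17*k - 9)/(k**3 + 12*k**2 + 47*k + 60), as required.
Sum = s_(11) − s_(2); s_(11) = 319/420, s_(2) = -1/12 ⇒ 59/70.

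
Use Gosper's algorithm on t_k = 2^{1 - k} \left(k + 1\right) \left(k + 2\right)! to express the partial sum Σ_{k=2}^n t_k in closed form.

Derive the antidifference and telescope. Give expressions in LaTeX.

S(n) = -24 + 2 \cdot 2^{- n} \left(n + 3\right)!

Step 1: r(k) = (k + 2)*(k + 3)/(2*(k + 1)).
So A=k/2 + 3/2 and B=1, with C=k + 1.
Set up (k/2 + 3/2)·f(k+1) − (1)·f(k) − (k + 1) = 0.
d = 0 from the (1,0,1) case.
A polynomial solution: f(k) = 2.
Certificate R = B(k−1)f/C = 2/(k + 1) gives s_k = 2**(2 - k)*factorial(k + 2).
Check: Δs_k = 2**(1 - k)*(k + 1)*factorial(k + 2). ✓
s_(n+1) = 2**(1 - n)*factorial(n + 3) and s_(2) = 24, so S(n) = -24 + 2*factorial(n + 3)/2**n.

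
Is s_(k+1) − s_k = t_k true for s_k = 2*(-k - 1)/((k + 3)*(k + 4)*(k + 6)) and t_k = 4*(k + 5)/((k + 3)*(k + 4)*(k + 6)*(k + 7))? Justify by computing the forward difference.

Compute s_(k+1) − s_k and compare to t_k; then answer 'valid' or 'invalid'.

Invalid: residual 6*(-3*k - 17)/(k**5 + 25*k**4 + 245*k**3 + 1175*k**2 + 2754*k + 2520) ≠ 0.

s_(k+1) = 2*(-k - 2)/((k + 4)*(k + 5)*(k + 7))
s_(k+1) − s_k = 2*(2*k**2 + 11*k - 1)/(k**5 + 25*k**4 + 245*k**3 + 1175*k**2 + 2754*k + 2520)
(s_(k+1) − s_k) − t_k = 6*(-3*k - 17)/(k**5 + 25*k**4 + 245*k**3 + 1175*k**2 + 2754*k + 2520)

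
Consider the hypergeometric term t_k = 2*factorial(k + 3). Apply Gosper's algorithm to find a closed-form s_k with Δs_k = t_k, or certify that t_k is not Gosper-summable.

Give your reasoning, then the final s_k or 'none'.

Step 1: r(k) = k + 4.
Take A(k)=k + 4, B(k)=1, C(k)=1.
f must satisfy (k + 4)·f(k+1) − (1)·f(k) = 1.
From deg A=1, deg B=0, deg C=0: d=-1.
Bound -1 < 0, so the key equation has no polynomial solution.

none (Gosper's algorithm certifies no s_k)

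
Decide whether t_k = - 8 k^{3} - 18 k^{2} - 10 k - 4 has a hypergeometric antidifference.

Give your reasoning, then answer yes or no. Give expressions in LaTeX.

Ratio r(k) = (4*k**3 + 21*k**2 + 35*k + 20)/(4*k**3 + 9*k**2 + 5*k + 2).
Factor: A=1; B=1; C=k**3 + 9*k**2/4 + 5*k/4 + 1/2.
f must satisfy (1)·f(k+1) − (1)·f(k) = k**3 + 9*k**2/4 + 5*k/4 + 1/2.
deg f ≤ 4 (via 0,0,3).
Solving with deg f ≤ 4: f(k) = k*(k**3 + k**2 - k + 1)/4.
Then R = B(k−1)f/C = k*(k**3 + k**2 - k + 1)/(4*k**3 + 9*k**2 + 5*k + 2), so s_k = R(k)·t_k = 2*k*(-k**3 - k**2 + k - 1).
Δs = -8*k**3 - 18*k**2 - 10*k - 4, as required.

Yes. s_k = 2 k \left(- k^{3} - k^{2} + k - 1\right).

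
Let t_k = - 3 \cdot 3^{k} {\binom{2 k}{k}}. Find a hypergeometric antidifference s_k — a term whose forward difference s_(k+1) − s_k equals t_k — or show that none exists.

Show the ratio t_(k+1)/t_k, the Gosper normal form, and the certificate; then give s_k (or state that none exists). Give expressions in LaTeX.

Ratio r(k) = 6*(2*k + 1)/(k + 1).
A = 12*k + 6, B = k + 1, C = 1.
Set up (12*k + 6)·f(k+1) − (k)·f(k) − (1) = 0.
Bound: deg f ≤ -1.
Negative degree bound (-1): no f exists, t_k not Gosper-summable.

not Gosper-summable; s_k does not exist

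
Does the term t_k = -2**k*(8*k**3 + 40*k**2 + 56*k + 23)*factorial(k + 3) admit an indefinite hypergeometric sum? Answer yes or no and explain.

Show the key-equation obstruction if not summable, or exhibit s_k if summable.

Yes. s_k = -2**k*(4*k**2 - 2*k + 1)*factorial(k + 3).

Compute t_(k+1)/t_k: get 2*(8*k**4 + 96*k**3 + 416*k**2 + 767*k + 508)/(8*k**3 + 40*k**2 + 56*k + 23).
Normal form (A,B,C) = (2*k + 8, 1, k**3 + 5*k**2 + 7*k + 23/8).
Set up (2*k + 8)·f(k+1) − (1)·f(k) − (k**3 + 5*k**2 + 7*k + 23/8) = 0.
From deg A=1, deg B=0, deg C=3: d=2.
A polynomial solution: f(k) = (4*k**2 - 2*k + 1)/8.
R(k) = B(k−1)·f(k)/C(k) = (4*k**2 - 2*k + 1)/(8*k**3 + 40*k**2 + 56*k + 23); s_k = R·t_k = -2**k*(4*k**2 - 2*k + 1)*factorial(k + 3).
Check: Δs_k = -2**k*(8*k**3 + 40*k**2 + 56*k + 23)*factorial(k + 3). ✓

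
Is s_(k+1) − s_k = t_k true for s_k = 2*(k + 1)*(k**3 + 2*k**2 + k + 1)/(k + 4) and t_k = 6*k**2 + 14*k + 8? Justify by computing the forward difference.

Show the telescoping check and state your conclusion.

Invalid: residual 6*(-2*k**3 - 17*k**2 - 31*k - 15)/(k**2 + 9*k + 20) ≠ 0.

s_(k+1) = 2*(k + 2)*(k + (k + 1)**3 + 2*(k + 1)**2 + 2)/(k + 5)
s_(k+1) − s_k = 2*(3*k**4 + 28*k**3 + 76*k**2 + 83*k + 35)/(k**2 + 9*k + 20)
(s_(k+1) − s_k) − t_k = 6*(-2*k**3 - 17*k**2 - 31*k - 15)/(k**2 + 9*k + 20)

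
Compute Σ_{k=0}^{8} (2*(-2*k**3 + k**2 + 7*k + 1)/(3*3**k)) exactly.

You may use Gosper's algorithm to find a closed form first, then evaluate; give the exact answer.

Step 1: r(k) = (2*k**3 + 5*k**2 - 3*k - 7)/(3*(2*k**3 - k**2 - 7*k - 1)).
Factor: A=1/3; B=1; C=k**3 - k**2/2 - 7*k/2 - 1/2.
Need (1/3)·f(k+1) − (1)·f(k) = k**3 - k**2/2 - 7*k/2 - 1/2.
d = 3 from the (0,0,3) case.
Solving with deg f ≤ 3: f(k) = -3*k*(k**2 + k - 1)/2.
So s_k = (B(k−1)f/C)·t_k = (-3*k*(k**2 + k - 1)/(2*k**3 - k**2 - 7*k - 1))·t_k = 2*k*(k**2 + k - 1)/3**k.
Verify: 2*(-2*k**3 + k**2 + 7*k + 1)/(3*3**k) matches t_k.
Evaluate s at k=9 and k=0: 178/2187 and 0; difference 178/2187.

Σ = 178/2187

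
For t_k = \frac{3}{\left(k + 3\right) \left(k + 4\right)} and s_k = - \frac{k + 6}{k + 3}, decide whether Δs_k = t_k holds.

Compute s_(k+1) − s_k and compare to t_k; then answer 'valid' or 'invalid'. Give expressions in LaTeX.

s_(k+1) = (-k - 7)/(k + 4)
s_(k+1) − s_k = 3/(k**2 + 7*k + 12)
(s_(k+1) − s_k) − t_k = 0

valid; difference matches t_k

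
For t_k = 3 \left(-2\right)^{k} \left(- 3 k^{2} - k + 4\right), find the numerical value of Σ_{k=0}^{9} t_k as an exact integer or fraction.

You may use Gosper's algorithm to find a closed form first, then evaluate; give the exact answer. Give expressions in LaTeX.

r(k) = 2*k*(-3*k - 7)/(3*k**2 + k - 4) after simplifying.
Factor: A=-2; B=1; C=k**2 + k/3 - 4/3.
Solve (-2)·f(k+1) − (1)·f(k) = k**2 + k/3 - 4/3.
deg f ≤ 2 (via 0,0,2).
Coefficient equations give f(k) = -(3*k**2 - 3*k - 4)/9.
Get s_k = R·t_k = (-2)**k*(3*k**2 - 3*k - 4) with R(k) = B(k−1)f(k)/C(k) = -(3*k**2 - 3*k - 4)/(3*(k - 1)*(3*k + 4)).
s_(k+1) − s_k = 3*(-2)**k*(-3*k**2 - k + 4) = t_k.
Telescoping: Σ = s_(10) − s_(0) = 272384 − (-4) = 272388.

Σ = 272388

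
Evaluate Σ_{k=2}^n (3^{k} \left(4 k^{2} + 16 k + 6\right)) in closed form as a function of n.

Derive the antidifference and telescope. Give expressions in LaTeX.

S(n) = 6 \cdot 3^{n} n^{2} + 18 \cdot 3^{n} n + 3 \cdot 3^{n} - 81

Step 1: r(k) = 3*(2*k**2 + 12*k + 13)/(2*k**2 + 8*k + 3).
Factor: A=3; B=1; C=k**2 + 4*k + 3/2.
f must satisfy (3)·f(k+1) − (1)·f(k) = k**2 + 4*k + 3/2.
Bound: deg f ≤ 2.
A polynomial solution: f(k) = (2*k**2 + 2*k - 3)/4.
R(k) = B(k−1)·f(k)/C(k) = (2*k**2 + 2*k - 3)/(2*(2*k**2 + 8*k + 3)); s_k = R·t_k = 3**k*(2*k**2 + 2*k - 3).
s_(k+1) − s_k = 3**k*(4*k**2 + 16*k + 6) = t_k.
Evaluate: s_(n+1) = 3**(n + 1)*(2*n**2 + 6*n + 1); subtract s_(2) = 81 ⇒ S(n) = 6*3**n*n**2 + 18*3**n*n + 3*3**n - 81.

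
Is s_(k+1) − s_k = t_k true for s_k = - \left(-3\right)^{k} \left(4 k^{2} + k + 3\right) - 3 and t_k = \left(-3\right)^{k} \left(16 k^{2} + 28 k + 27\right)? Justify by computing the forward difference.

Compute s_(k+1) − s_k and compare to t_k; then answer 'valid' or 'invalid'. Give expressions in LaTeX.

s_(k+1) = 3*(-3)**k*(k + 4*(k + 1)**2 + 4) - 3
s_(k+1) − s_k = (-3)**k*(16*k**2 + 28*k + 27)
(s_(k+1) − s_k) − t_k = 0

Valid — Δs_k = t_k.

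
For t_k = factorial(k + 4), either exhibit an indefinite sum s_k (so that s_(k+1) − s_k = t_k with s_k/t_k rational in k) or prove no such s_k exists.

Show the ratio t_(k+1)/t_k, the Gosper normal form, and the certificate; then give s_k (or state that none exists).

Ratio r(k) = k + 5.
Gosper form: A/B · C(k+1)/C(k) with A=k + 5, B=1, C=1.
Solve (k + 5)·f(k+1) − (1)·f(k) = 1.
Bound: deg f ≤ -1.
d = -1 < 0 ⇒ no nonzero polynomial f; not summable.

no hypergeometric antidifference exists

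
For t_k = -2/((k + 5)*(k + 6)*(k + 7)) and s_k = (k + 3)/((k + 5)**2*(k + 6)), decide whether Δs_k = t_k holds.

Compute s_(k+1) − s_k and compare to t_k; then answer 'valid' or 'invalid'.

Invalid: residual 2*(3*k + 17)/(k**5 + 29*k**4 + 335*k**3 + 1927*k**2 + 5520*k + 6300) ≠ 0.

s_(k+1) = (k + 4)/((k + 6)**2*(k + 7))
s_(k+1) − s_k = (-(k + 3)*(k + 6)*(k + 7) + (k + 4)*(k + 5)**2)/((k + 5)**2*(k + 6)**2*(k + 7))
(s_(k+1) − s_k) − t_k = 2*(3*k + 17)/(k**5 + 29*k**4 + 335*k**3 + 1927*k**2 + 5520*k + 6300)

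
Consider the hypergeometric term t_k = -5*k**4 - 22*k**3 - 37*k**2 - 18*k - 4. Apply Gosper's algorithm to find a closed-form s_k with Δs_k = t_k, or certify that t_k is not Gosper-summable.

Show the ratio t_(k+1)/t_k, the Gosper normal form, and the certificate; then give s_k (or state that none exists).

s_k = k*(-k**4 - 3*k**3 - 3*k**2 + 4*k - 1)

Step 1: r(k) = (5*k**4 + 42*k**3 + 133*k**2 + 178*k + 86)/(5*k**4 + 22*k**3 + 37*k**2 + 18*k + 4).
Normal form (A,B,C) = (1, 1, k**4 + 22*k**3/5 + 37*k**2/5 + 18*k/5 + 4/5).
f must satisfy (1)·f(k+1) − (1)·f(k) = k**4 + 22*k**3/5 + 37*k**2/5 + 18*k/5 + 4/5.
deg f ≤ 5 (via 0,0,4).
A polynomial solution: f(k) = k*(k**4 + 3*k**3 + 3*k**2 - 4*k + 1)/5.
Get s_k = R·t_k = k*(-k**4 - 3*k**3 - 3*k**2 + 4*k - 1) with R(k) = B(k−1)f(k)/C(k) = k*(k**4 + 3*k**3 + 3*k**2 - 4*k + 1)/(5*k**4 + 22*k**3 + 37*k**2 + 18*k + 4).
Δs = -5*k**4 - 22*k**3 - 37*k**2 - 18*k - 4, as required.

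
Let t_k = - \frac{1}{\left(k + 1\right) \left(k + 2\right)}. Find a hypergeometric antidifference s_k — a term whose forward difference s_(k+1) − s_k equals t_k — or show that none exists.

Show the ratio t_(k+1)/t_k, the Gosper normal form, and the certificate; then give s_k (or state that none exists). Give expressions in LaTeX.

s_k = - \frac{k}{k + 1}

Compute t_(k+1)/t_k: get (k + 1)/(k + 3).
A = k + 1, B = k + 3, C = 1.
Set up (k + 1)·f(k+1) − (k + 2)·f(k) − (1) = 0.
d = 1 from the (1,1,0) case.
Solve for f: f(k) = k (degree 1 ≤ 1).
Certificate R = B(k−1)f/C = k*(k + 2) gives s_k = -k/(k + 1).
Δs = -1/(k**2 + 3*k + 2), as required.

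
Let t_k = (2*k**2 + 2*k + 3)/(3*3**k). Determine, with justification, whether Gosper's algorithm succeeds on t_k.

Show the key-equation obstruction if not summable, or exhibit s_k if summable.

Yes. s_k = (-k**2 - 2*k - 3)/3**k.

t_(k+1)/t_k = (2*k**2 + 6*k + 7)/(3*(2*k**2 + 2*k + 3)).
So A=1/3 and B=1, with C=k**2 + k + 3/2.
Set up (1/3)·f(k+1) − (1)·f(k) − (k**2 + k + 3/2) = 0.
Bound: deg f ≤ 2.
Solving with deg f ≤ 2: f(k) = -3*(k**2 + 2*k + 3)/2.
R(k) = B(k−1)·f(k)/C(k) = -3*(k**2 + 2*k + 3)/(2*k**2 + 2*k + 3); s_k = R·t_k = (-k**2 - 2*k - 3)/3**k.
s_(k+1) − s_k = (2*k**2 + 2*k + 3)/(3*3**k) = t_k.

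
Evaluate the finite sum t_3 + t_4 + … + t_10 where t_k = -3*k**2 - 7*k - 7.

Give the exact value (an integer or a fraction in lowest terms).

Step 1: r(k) = (3*k**2 + 13*k + 17)/(3*k**2 + 7*k + 7).
Factor: A=1; B=1; C=k**2 + 7*k/3 + 7/3.
Key eq: (1)·f(k+1) = (1)·f(k) + (k**2 + 7*k/3 + 7/3).
Degrees (0,0,2) ⇒ d ≤ 3.
A polynomial solution: f(k) = k*(k**2 + 2*k + 4)/3.
So s_k = (B(k−1)f/C)·t_k = (k*(k**2 + 2*k + 4)/(3*k**2 + 7*k + 7))·t_k = k*(-k**2 - 2*k - 4).
Check: Δs_k = -3*k**2 - 7*k - 7. ✓
Sum = s_(11) − s_(3); s_(11) = -1617, s_(3) = -57 ⇒ -1560.

Σ = -1560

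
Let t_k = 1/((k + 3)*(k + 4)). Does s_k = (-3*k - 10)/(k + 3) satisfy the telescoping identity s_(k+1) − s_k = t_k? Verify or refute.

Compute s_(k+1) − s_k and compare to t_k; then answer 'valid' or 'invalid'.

valid (s_(k+1) − s_k reduces to t_k)

s_(k+1) = (-3*k - 13)/(k + 4)
s_(k+1) − s_k = 1/(k**2 + 7*k + 12)
(s_(k+1) − s_k) − t_k = 0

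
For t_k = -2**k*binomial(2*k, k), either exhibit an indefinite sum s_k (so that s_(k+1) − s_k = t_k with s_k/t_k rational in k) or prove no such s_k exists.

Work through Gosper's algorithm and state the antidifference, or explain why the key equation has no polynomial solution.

Compute t_(k+1)/t_k: get 4*(2*k + 1)/(k + 1).
Gosper form: A/B · C(k+1)/C(k) with A=8*k + 4, B=k + 1, C=1.
Set up (8*k + 4)·f(k+1) − (k)·f(k) − (1) = 0.
Bound: deg f ≤ -1.
deg f ≤ -1 is impossible — no certificate.

none (Gosper's algorithm certifies no s_k)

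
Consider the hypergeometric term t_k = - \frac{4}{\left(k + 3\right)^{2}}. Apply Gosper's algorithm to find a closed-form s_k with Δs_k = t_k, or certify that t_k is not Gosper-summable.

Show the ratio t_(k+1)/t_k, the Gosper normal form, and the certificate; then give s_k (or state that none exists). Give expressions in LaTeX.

no hypergeometric antidifference exists

t_(k+1)/t_k = (k + 3)**2/(k + 4)**2.
Factor: A=k**2 + 6*k + 9; B=k**2 + 8*k + 16; C=1.
Set up (k**2 + 6*k + 9)·f(k+1) − (k**2 + 6*k + 9)·f(k) − (1) = 0.
From deg A=2, deg B=2, deg C=0: d=0.
f = c0 ⇒ A·f(k+1) − B(k−1)·f(k) − C = -1. The system {-1 = 0} is inconsistent; no antidifference.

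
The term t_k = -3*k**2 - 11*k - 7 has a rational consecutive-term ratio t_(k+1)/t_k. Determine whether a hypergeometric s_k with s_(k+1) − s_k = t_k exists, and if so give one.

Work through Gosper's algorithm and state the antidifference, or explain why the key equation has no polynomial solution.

s_k = k*(-k**2 - 4*k - 2)

Ratio r(k) = (3*k**2 + 17*k + 21)/(3*k**2 + 11*k + 7).
A = 1, B = 1, C = k**2 + 11*k/3 + 7/3.
Solve (1)·f(k+1) − (1)·f(k) = k**2 + 11*k/3 + 7/3.
d = 3 from the (0,0,2) case.
A polynomial solution: f(k) = k*(k**2 + 4*k + 2)/3.
Get s_k = R·t_k = k*(-k**2 - 4*k - 2) with R(k) = B(k−1)f(k)/C(k) = k*(k**2 + 4*k + 2)/(3*k**2 + 11*k + 7).
Check: Δs_k = -3*k**2 - 11*k - 7. ✓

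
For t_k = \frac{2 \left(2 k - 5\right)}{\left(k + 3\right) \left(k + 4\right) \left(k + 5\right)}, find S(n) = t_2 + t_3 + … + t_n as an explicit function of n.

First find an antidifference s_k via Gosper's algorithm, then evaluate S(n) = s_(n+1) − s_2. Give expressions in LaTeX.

Step 1: r(k) = (k + 3)*(2*k - 3)/((k + 6)*(2*k - 5)).
Take A(k)=k + 3, B(k)=k + 6, C(k)=k - 5/2.
f must satisfy (k + 3)·f(k+1) − (k + 5)·f(k) = k - 5/2.
d = 2 from the (1,1,1) case.
Solve for f: f(k) = k*(k - 41)/48 (degree 2 ≤ 2).
Certificate R = B(k−1)f/C = k*(k - 41)*(k + 5)/(24*(2*k - 5)) gives s_k = k*(k - 41)/(12*(k + 3)*(k + 4)).
Verify: 2*(2*k - 5)/(k**3 + 12*k**2 + 47*k + 60) matches t_k.
Telescope: S(n) = s_(n+1) − s_(2) = (n**2 - 39*n - 40)/(12*(n**2 + 9*n + 20)) − (-13/60) = (3*n**2 - 13*n + 10)/(10*(n**2 + 9*n + 20)).

S(n) = \frac{3 n^{2} - 13 n + 10}{10 \left(n^{2} + 9 n + 20\right)}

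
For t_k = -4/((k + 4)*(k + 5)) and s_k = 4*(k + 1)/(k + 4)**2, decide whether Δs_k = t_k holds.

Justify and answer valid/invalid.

s_(k+1) = 4*(k + 2)/(k + 5)**2
s_(k+1) − s_k = 4*(-k**2 - 3*k + 7)/(k**4 + 18*k**3 + 121*k**2 + 360*k + 400)
(s_(k+1) − s_k) − t_k = 12*(2*k + 9)/(k**4 + 18*k**3 + 121*k**2 + 360*k + 400)

Invalid: residual 12*(2*k + 9)/(k**4 + 18*k**3 + 121*k**2 + 360*k + 400) ≠ 0.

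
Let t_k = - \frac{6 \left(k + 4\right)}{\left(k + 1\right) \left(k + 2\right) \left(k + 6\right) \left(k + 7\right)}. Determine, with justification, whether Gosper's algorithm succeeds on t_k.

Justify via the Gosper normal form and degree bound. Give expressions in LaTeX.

Yes. s_k = \frac{k \left(- k - 7\right)}{2 \left(k^{2} + 7 k + 6\right)}.

The ratio is (k + 1)*(k + 5)*(k + 6)/((k + 3)*(k + 4)*(k + 8)).
A = k + 1, B = k + 8, C = k**4 + 16*k**3 + 95*k**2 + 248*k + 240.
Set up (k + 1)·f(k+1) − (k + 7)·f(k) − (k**4 + 16*k**3 + 95*k**2 + 248*k + 240) = 0.
d = 6 from the (1,1,4) case.
Coefficient equations give f(k) = k*(k + 2)*(k + 3)*(k + 4)*(k + 5)*(k + 7)/12.
R(k) = B(k−1)·f(k)/C(k) = k*(k + 2)*(k + 7)**2/(12*(k + 4)); s_k = R·t_k = k*(-k - 7)/(2*(k**2 + 7*k + 6)).
Δs = 6*(-k - 4)/(k**4 + 16*k**3 + 83*k**2 + 152*k + 84), as required.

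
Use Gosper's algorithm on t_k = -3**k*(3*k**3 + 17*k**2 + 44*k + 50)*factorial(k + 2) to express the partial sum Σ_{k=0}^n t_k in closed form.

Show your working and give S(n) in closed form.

S(n) = -3*3**n*n**2*factorial(n + 3) - 9*3**n*n*factorial(n + 3) - 18*3**n*factorial(n + 3) + 8

Step 1: r(k) = 3*(3*k**4 + 35*k**3 + 165*k**2 + 375*k + 342)/(3*k**3 + 17*k**2 + 44*k + 50).
Gosper form: A/B · C(k+1)/C(k) with A=3*k + 9, B=1, C=k**3 + 17*k**2/3 + 44*k/3 + 50/3.
Need (3*k + 9)·f(k+1) − (1)·f(k) = k**3 + 17*k**2/3 + 44*k/3 + 50/3.
Bound: deg f ≤ 2.
Solving with deg f ≤ 2: f(k) = (k**2 + k + 4)/3.
So s_k = (B(k−1)f/C)·t_k = ((k**2 + k + 4)/(3*k**3 + 17*k**2 + 44*k + 50))·t_k = -3**k*(k**2 + k + 4)*factorial(k + 2).
s_(k+1) − s_k = -3**k*(3*k**3 + 17*k**2 + 44*k + 50)*factorial(k + 2) = t_k.
Telescope: S(n) = s_(n+1) − s_(0) = -3**(n + 1)*(n**2 + 3*n + 6)*factorial(n + 3) − (-8) = -3*3**n*n**2*factorial(n + 3) - 9*3**n*n*factorial(n + 3) - 18*3**n*factorial(n + 3) + 8.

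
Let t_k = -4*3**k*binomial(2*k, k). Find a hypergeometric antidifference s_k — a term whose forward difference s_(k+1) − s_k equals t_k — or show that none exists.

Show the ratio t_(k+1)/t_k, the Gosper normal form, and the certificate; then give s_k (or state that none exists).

no hypergeometric antidifference exists

r(k) = 6*(2*k + 1)/(k + 1) after simplifying.
So A=12*k + 6 and B=k + 1, with C=1.
f must satisfy (12*k + 6)·f(k+1) − (k)·f(k) = 1.
From deg A=1, deg B=1, deg C=0: d=-1.
d = -1 < 0 ⇒ no nonzero polynomial f; not summable.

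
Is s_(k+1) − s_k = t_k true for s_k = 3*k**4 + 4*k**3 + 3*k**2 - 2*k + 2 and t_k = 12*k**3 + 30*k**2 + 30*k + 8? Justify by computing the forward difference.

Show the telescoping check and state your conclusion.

s_(k+1) = 3*k**4 + 16*k**3 + 33*k**2 + 28*k + 10
s_(k+1) − s_k = 12*k**3 + 30*k**2 + 30*k + 8
(s_(k+1) − s_k) − t_k = 0

valid; difference matches t_k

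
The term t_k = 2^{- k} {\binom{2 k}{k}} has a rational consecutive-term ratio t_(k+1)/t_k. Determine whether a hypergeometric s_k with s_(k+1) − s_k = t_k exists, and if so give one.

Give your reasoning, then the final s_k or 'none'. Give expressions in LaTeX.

The ratio is (2*k + 1)/(k + 1).
Take A(k)=2*k + 1, B(k)=k + 1, C(k)=1.
Solve (2*k + 1)·f(k+1) − (k)·f(k) = 1.
Bound: deg f ≤ -1.
deg f ≤ -1 is impossible — no certificate.

not Gosper-summable; s_k does not exist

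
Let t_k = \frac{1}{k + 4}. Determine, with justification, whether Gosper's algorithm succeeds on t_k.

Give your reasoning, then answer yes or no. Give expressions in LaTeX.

No — the linear system for f has no solution.

Step 1: r(k) = (k + 4)/(k + 5).
Gosper form: A/B · C(k+1)/C(k) with A=k + 4, B=k + 5, C=1.
Set up (k + 4)·f(k+1) − (k + 4)·f(k) − (1) = 0.
Bound: deg f ≤ 0.
Put f(k) = c0: A·f(k+1) − B(k−1)·f(k) − C = -1; need -1 = 0 — inconsistent ⇒ no f, not summable.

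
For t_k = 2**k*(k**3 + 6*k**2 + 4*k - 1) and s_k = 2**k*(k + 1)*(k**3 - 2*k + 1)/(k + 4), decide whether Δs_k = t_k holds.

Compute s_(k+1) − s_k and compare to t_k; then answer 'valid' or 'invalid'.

Invalid: residual 3*2**k*(-k**4 - 9*k**3 - 28*k**2 - 17*k + 5)/(k**2 + 9*k + 20) ≠ 0.

s_(k+1) = -2**(k + 1)*(k + 2)*(2*k - (k + 1)**3 + 1)/(k + 5)
s_(k+1) − s_k = 2**k*(k**5 + 12*k**4 + 51*k**3 + 71*k**2 + 20*k - 5)/(k**2 + 9*k + 20)
(s_(k+1) − s_k) − t_k = 3*2**k*(-k**4 - 9*k**3 - 28*k**2 - 17*k + 5)/(k**2 + 9*k + 20)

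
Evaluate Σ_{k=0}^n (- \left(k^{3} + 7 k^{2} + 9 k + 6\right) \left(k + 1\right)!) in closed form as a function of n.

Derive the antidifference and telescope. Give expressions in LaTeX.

S(n) = - n^{4} n! - 9 n^{3} n! - 21 n^{2} n! - 15 n n! - 2 n! - 4

Ratio r(k) = (k**4 + 12*k**3 + 46*k**2 + 75*k + 46)/(k**3 + 7*k**2 + 9*k + 6).
Factor: A=k + 2; B=1; C=k**3 + 7*k**2 + 9*k + 6.
Key eq: (k + 2)·f(k+1) = (1)·f(k) + (k**3 + 7*k**2 + 9*k + 6).
Bound: deg f ≤ 2.
A polynomial solution: f(k) = k**2 + 4*k - 4.
R(k) = B(k−1)·f(k)/C(k) = (k**2 + 4*k - 4)/(k**3 + 7*k**2 + 9*k + 6); s_k = R·t_k = -(k**2 + 4*k - 4)*factorial(k + 1).
Δs = -(k**3 + 7*k**2 + 9*k + 6)*factorial(k + 1), as required.
Σ_(k=0)^n t_k = s_(n+1) − s_(0) = (-(n**2 + 6*n + 1)*factorial(n + 2)) − (4), i.e. -n**4*factorial(n) - 9*n**3*factorial(n) - 21*n**2*factorial(n) - 15*n*factorial(n) - 2*factorial(n) - 4.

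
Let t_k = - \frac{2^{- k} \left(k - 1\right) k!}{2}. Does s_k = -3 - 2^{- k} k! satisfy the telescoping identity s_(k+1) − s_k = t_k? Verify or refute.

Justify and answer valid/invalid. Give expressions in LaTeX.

valid; difference matches t_k

s_(k+1) = -(6*2**k + k*factorial(k) + factorial(k))/(2*2**k)
s_(k+1) − s_k = -(k - 1)*factorial(k)/(2*2**k)
(s_(k+1) − s_k) − t_k = 0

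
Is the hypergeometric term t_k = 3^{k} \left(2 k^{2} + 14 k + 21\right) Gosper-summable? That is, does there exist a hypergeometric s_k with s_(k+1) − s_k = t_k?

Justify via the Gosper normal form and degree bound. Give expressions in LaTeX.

Yes. s_k = 3^{k} \left(k^{2} + 4 k + 3\right).

t_(k+1)/t_k = 3*(2*k**2 + 18*k + 37)/(2*k**2 + 14*k + 21).
Take A(k)=3, B(k)=1, C(k)=k**2 + 7*k + 21/2.
Set up (3)·f(k+1) − (1)·f(k) − (k**2 + 7*k + 21/2) = 0.
Degrees (0,0,2) ⇒ d ≤ 2.
Solve for f: f(k) = (k + 1)*(k + 3)/2 (degree 2 ≤ 2).
Certificate R = B(k−1)f/C = (k + 1)*(k + 3)/(2*k**2 + 14*k + 21) gives s_k = 3**k*(k**2 + 4*k + 3).
Verify: 3**k*(2*k**2 + 14*k + 21) matches t_k.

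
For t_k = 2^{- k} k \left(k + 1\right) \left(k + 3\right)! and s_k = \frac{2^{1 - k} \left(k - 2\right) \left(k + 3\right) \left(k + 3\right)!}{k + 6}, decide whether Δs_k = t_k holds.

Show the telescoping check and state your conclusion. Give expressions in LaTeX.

s_(k+1) = (k - 1)*(k + 4)*factorial(k + 4)/(2**k*(k + 7))
s_(k+1) − s_k = (k**4 + 11*k**3 + 34*k**2 + 30*k - 12)*factorial(k + 3)/(2**k*(k + 6)*(k + 7))
(s_(k+1) − s_k) − t_k = -3*(k**3 + 7*k**2 + 4*k + 4)*factorial(k + 3)/(2**k*(k + 6)*(k + 7))

Invalid: residual - \frac{3 \cdot 2^{- k} \left(k^{3} + 7 k^{2} + 4 k + 4\right) \left(k + 3\right)!}{\left(k + 6\right) \left(k + 7\right)} ≠ 0.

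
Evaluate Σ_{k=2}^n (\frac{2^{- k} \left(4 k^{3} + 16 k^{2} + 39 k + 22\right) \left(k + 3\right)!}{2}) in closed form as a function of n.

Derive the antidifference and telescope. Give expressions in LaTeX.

S(n) = \frac{2^{- n} \left(- 1140 \cdot 2^{n} + 4 n^{6} n! + 48 n^{5} n! + 227 n^{4} n! + 550 n^{3} n! + 741 n^{2} n! + 542 n n! + 168 n!\right)}{2}

The ratio is (4*k**4 + 44*k**3 + 195*k**2 + 413*k + 324)/(2*(4*k**3 + 16*k**2 + 39*k + 22)).
So A=k/2 + 2 and B=1, with C=k**3 + 4*k**2 + 39*k/4 + 11/2.
Solve (k/2 + 2)·f(k+1) − (1)·f(k) = k**3 + 4*k**2 + 39*k/4 + 11/2.
d = 2 from the (1,0,3) case.
Coefficient equations give f(k) = (4*k**2 + 3)/2.
Certificate R = B(k−1)f/C = 2*(4*k**2 + 3)/(4*k**3 + 16*k**2 + 39*k + 22) gives s_k = (4*k**2 + 3)*factorial(k + 3)/2**k.
Check: Δs_k = (4*k**3 + 16*k**2 + 39*k + 22)*factorial(k + 3)/(2*2**k). ✓
Evaluate: s_(n+1) = 2**(-n - 1)*(4*n**2 + 8*n + 7)*factorial(n + 4); subtract s_(2) = 570 ⇒ S(n) = (-1140*2**n + 4*n**6*factorial(n) + 48*n**5*factorial(n) + 227*n**4*factorial(n) + 550*n**3*factorial(n) + 741*n**2*factorial(n) + 542*n*factorial(n) + 168*factorial(n))/(2*2**n).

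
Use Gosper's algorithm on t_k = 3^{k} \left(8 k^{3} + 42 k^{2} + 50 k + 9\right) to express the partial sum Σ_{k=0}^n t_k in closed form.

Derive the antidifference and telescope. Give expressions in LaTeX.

S(n) = 12 \cdot 3^{n} n^{3} + 45 \cdot 3^{n} n^{2} + 48 \cdot 3^{n} n + 6 \cdot 3^{n} + 3

The ratio is 3*(8*k**3 + 66*k**2 + 158*k + 109)/(8*k**3 + 42*k**2 + 50*k + 9).
Normal form (A,B,C) = (3, 1, k**3 + 21*k**2/4 + 25*k/4 + 9/8).
Need (3)·f(k+1) − (1)·f(k) = k**3 + 21*k**2/4 + 25*k/4 + 9/8.
deg f ≤ 3 (via 0,0,3).
A polynomial solution: f(k) = (4*k**3 + 3*k**2 - 2*k - 3)/8.
So s_k = (B(k−1)f/C)·t_k = ((4*k**3 + 3*k**2 - 2*k - 3)/(8*k**3 + 42*k**2 + 50*k + 9))·t_k = 3**k*(4*k**3 + 3*k**2 - 2*k - 3).
Δs = 3**k*(8*k**3 + 42*k**2 + 50*k + 9), as required.
Σ_(k=0)^n t_k = s_(n+1) − s_(0) = (3**(n + 1)*(4*n**3 + 15*n**2 + 16*n + 2)) − (-3), i.e. 12*3**n*n**3 + 45*3**n*n**2 + 48*3**n*n + 6*3**n + 3.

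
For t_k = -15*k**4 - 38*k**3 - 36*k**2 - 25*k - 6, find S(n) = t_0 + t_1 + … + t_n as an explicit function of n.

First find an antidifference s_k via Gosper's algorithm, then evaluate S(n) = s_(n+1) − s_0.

r(k) = (15*k**4 + 98*k**3 + 240*k**2 + 271*k + 120)/(15*k**4 + 38*k**3 + 36*k**2 + 25*k + 6) after simplifying.
A = 1, B = 1, C = k**4 + 38*k**3/15 + 12*k**2/5 + 5*k/3 + 2/5.
Key eq: (1)·f(k+1) = (1)·f(k) + (k**4 + 38*k**3/15 + 12*k**2/5 + 5*k/3 + 2/5).
Bound: deg f ≤ 5.
Solving with deg f ≤ 5: f(k) = k*(3*k**4 + 2*k**3 - 2*k**2 + 4*k - 1)/15.
Get s_k = R·t_k = k*(-3*k**4 - 2*k**3 + 2*k**2 - 4*k + 1) with R(k) = B(k−1)f(k)/C(k) = k*(3*k**4 + 2*k**3 - 2*k**2 + 4*k - 1)/(15*k**4 + 38*k**3 + 36*k**2 + 25*k + 6).
s_(k+1) − s_k = -15*k**4 - 38*k**3 - 36*k**2 - 25*k - 6 = t_k.
Telescope: S(n) = s_(n+1) − s_(0) = -3*n**5 - 17*n**4 - 36*n**3 - 40*n**2 - 24*n - 6 − (0) = -3*n**5 - 17*n**4 - 36*n**3 - 40*n**2 - 24*n - 6.

S(n) = -3*n**5 - 17*n**4 - 36*n**3 - 40*n**2 - 24*n - 6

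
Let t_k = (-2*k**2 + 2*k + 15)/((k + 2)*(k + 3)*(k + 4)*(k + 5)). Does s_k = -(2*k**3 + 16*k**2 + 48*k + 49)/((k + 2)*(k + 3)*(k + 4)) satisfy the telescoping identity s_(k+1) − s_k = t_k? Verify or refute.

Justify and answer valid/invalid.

valid (s_(k+1) − s_k reduces to t_k)

s_(k+1) = (-48*k - 2*(k + 1)**3 - 16*(k + 1)**2 - 97)/((k + 3)*(k + 4)*(k + 5))
s_(k+1) − s_k = (-2*k**2 + 2*k + 15)/(k**4 + 14*k**3 + 71*k**2 + 154*k + 120)
(s_(k+1) − s_k) − t_k = 0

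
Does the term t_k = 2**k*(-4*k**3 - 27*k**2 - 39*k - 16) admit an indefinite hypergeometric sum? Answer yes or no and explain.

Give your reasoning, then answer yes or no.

Yes. s_k = 2**k*(-4*k**3 - 3*k**2 - 3*k + 4).

Ratio r(k) = 2*(4*k**3 + 39*k**2 + 105*k + 86)/(4*k**3 + 27*k**2 + 39*k + 16).
Gosper form: A/B · C(k+1)/C(k) with A=2, B=1, C=k**3 + 27*k**2/4 + 39*k/4 + 4.
Set up (2)·f(k+1) − (1)·f(k) − (k**3 + 27*k**2/4 + 39*k/4 + 4) = 0.
d = 3 from the (0,0,3) case.
Solving with deg f ≤ 3: f(k) = (4*k**3 + 3*k**2 + 3*k - 4)/4.
Get s_k = R·t_k = 2**k*(-4*k**3 - 3*k**2 - 3*k + 4) with R(k) = B(k−1)f(k)/C(k) = (4*k**3 + 3*k**2 + 3*k - 4)/((k + 1)*(4*k**2 + 23*k + 16)).
Check: Δs_k = 2**k*(-4*k**3 - 27*k**2 - 39*k - 16). ✓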